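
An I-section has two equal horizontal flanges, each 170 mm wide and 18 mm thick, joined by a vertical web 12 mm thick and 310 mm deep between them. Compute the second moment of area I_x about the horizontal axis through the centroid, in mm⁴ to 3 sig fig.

Treat the section as a set of non-overlapping primitives; coordinates are from the bounding-box lower-left.
Bottom flange: 170 × 18, A = 3 060 mm², y = 9 mm, Ī = 82 620 mm⁴.
Web: 12 × 310, A = 3 720 mm², y = 173 mm, Ī = 29 791 000 mm⁴.
Top flange: 170 × 18, A = 3 060 mm², y = 337 mm, Ī = 82 620 mm⁴.
By symmetry the centroid is at mid-height, ȳ = 173 mm.
Transfer each piece to the horizontal axis through the centroid using Ī + A·d² with d = y − 173:
  bottom flange: d = -164 mm → contributes +82 384 380 mm⁴
  web: d = 0 mm → contributes +29 791 000 mm⁴
  top flange: d = 164 mm → contributes +82 384 380 mm⁴
Total I = 194 559 760 mm⁴.

I_x ≈ 1.95 × 10⁸ mm⁴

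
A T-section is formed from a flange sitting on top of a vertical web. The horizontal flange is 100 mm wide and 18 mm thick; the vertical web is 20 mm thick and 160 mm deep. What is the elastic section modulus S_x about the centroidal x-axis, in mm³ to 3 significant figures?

S_x ≈ 1.43 × 10⁵ mm³

Decompose the section into non-overlapping parts with the origin at the bottom-left of its bounding rectangle.
Flange: 100 × 18, A = 1 800 mm², y = 169 mm, Ī = 48 600 mm⁴.
Web: 20 × 160, A = 3 200 mm², y = 80 mm, Ī = 6 826 667 mm⁴.
Centroid: ȳ = ΣA·y / ΣA = 112.04 mm.
Transfer each piece to the centroidal x-axis using Ī + A·d² with d = y − 112.04:
  flange: d = 56.96 mm → contributes +5 888 595 mm⁴
  web: d = -32.04 mm → contributes +10 111 664 mm⁴
Total I = 16 000 259 mm⁴.
Extreme fibre distance c = 112.04 mm; S = I/c = 142 808 mm³.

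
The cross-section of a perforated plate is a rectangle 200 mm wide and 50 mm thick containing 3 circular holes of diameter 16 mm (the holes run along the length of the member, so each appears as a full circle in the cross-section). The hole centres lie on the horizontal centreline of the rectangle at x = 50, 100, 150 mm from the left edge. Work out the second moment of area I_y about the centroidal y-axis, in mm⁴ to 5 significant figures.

Break the section into simple shapes (no overlaps), measuring from the bottom-left corner of the bounding box.
Plate: 200 × 50, A = 10 000 mm², x = 100 mm, Ī = 33 333 333 mm⁴.
Hole 1 (subtracted): ⌀16, A = 201.0619 mm², x = 50 mm, Ī = 3216.991 mm⁴.
Hole 2 (subtracted): ⌀16, A = 201.0619 mm², x = 100 mm, Ī = 3216.991 mm⁴.
Hole 3 (subtracted): ⌀16, A = 201.0619 mm², x = 150 mm, Ī = 3216.991 mm⁴.
By symmetry the centroid is at mid-width, x̄ = 100 mm.
Transfer each piece to the centroidal y-axis using Ī + A·d² with d = x − 100:
  plate: d = 0 mm → contributes +33 333 333 mm⁴
  hole 1: d = -50 mm → contributes −505871.8 mm⁴
  hole 2: d = 0 mm → contributes −3216.991 mm⁴
  hole 3: d = 50 mm → contributes −505871.8 mm⁴
Total I = 32 318 373 mm⁴.

I_y ≈ 3.2318 × 10⁷ mm⁴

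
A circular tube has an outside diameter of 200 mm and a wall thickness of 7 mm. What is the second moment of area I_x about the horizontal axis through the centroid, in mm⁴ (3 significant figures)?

Break the section into simple shapes (no overlaps), measuring from the bottom-left corner of the bounding box.
Outer circle: ⌀200, A = 31 416 mm², y = 100 mm, Ī = 78 539 816 mm⁴.
Bore (subtracted): ⌀186, A = 27 172 mm², y = 100 mm, Ī = 58 751 867 mm⁴.
By symmetry the centroid is at mid-height, ȳ = 100 mm.
All pieces are centred on the horizontal axis through the centroid, so I = ΣĪ (holes subtracted) = 19 787 949 mm⁴.

I_x ≈ 1.98 × 10⁷ mm⁴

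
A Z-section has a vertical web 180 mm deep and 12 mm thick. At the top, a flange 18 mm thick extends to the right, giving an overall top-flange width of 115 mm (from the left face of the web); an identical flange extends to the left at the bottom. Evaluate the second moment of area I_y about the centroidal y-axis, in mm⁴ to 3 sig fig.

I_y ≈ 1.56 × 10⁷ mm⁴

Decompose the section into non-overlapping parts with the origin at the bottom-left of its bounding rectangle.
Web: 12 × 180, A = 2 160 mm², x = 109 mm, Ī = 25 920 mm⁴.
Top flange (beyond web): 103 × 18, A = 1 854 mm², x = 166.5 mm, Ī = 1 639 091 mm⁴.
Bottom flange (beyond web): 103 × 18, A = 1 854 mm², x = 51.5 mm, Ī = 1 639 091 mm⁴.
Centroid: x̄ = ΣA·x / ΣA = 109 mm.
Transfer each piece to the centroidal y-axis using Ī + A·d² with d = x − 109:
  web: d = 0 mm → contributes +25 920 mm⁴
  top flange (beyond web): d = 57.5 mm → contributes +7 768 878 mm⁴
  bottom flange (beyond web): d = -57.5 mm → contributes +7 768 878 mm⁴
Total I = 15 563 676 mm⁴.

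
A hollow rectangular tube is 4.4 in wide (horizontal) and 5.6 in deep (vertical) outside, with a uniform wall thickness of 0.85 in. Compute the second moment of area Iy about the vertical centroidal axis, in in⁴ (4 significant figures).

Iy ≈ 33.36 in⁴

Split into non-overlapping primitives; take the origin at the lower-left of the bounding box.
Outer rectangle: 4.4 × 5.6, A = 24.64 in², x = 2.2 in, Ī = 39.7525 in⁴.
Inner void (subtracted): 2.7 × 3.9, A = 10.53 in², x = 2.2 in, Ī = 6.39698 in⁴.
By symmetry the centroid is at mid-width, x̄ = 2.2 in.
All pieces are centred on the vertical centroidal axis, so I = ΣĪ (holes subtracted) = 33.3556 in⁴.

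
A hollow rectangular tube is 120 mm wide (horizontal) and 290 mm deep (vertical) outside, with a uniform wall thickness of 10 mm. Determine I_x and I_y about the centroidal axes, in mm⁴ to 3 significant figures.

Treat the section as a set of non-overlapping primitives; coordinates are from the bounding-box lower-left.
Outer rectangle: 120 × 290, A = 34 800 mm², y = 145 mm, Ī = 243 890 000 mm⁴.
Inner void (subtracted): 100 × 270, A = 27 000 mm², y = 145 mm, Ī = 164 025 000 mm⁴.
By symmetry the centroid is at mid-height, ȳ = 145 mm.
All pieces are centred on the centroidal x-axis, so I = ΣĪ (holes subtracted) = 79 865 000 mm⁴.
Repeating about the centroidal y-axis gives I_y = 19 260 000 mm⁴.

I_x ≈ 7.99 × 10⁷ mm⁴, I_y ≈ 1.93 × 10⁷ mm⁴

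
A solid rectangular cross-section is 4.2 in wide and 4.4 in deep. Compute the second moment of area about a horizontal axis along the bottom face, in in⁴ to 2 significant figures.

I_base ≈ 120 in⁴

The section: 4.2 × 4.4, A = 18.48 in², y = 2.2 in, Ī = 29.81 in⁴.
Transfer it to a horizontal axis along the bottom face using Ī + A·d² with d = y − 0:
  the section: d = 2.2 in → contributes +119.3 in⁴
Total I = 119.3 in⁴.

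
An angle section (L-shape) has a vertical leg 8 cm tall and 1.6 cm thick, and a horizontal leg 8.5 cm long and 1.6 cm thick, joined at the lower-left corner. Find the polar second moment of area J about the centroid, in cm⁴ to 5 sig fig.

J ≈ 284.92 cm⁴

Split into non-overlapping primitives; take the origin at the lower-left of the bounding box.
Vertical leg: 1.6 × 8, A = 12.8 cm², y = 4 cm, Ī = 68.26667 cm⁴.
Horizontal leg (remainder): 6.9 × 1.6, A = 11.04 cm², y = 0.8 cm, Ī = 2.3552 cm⁴.
Centroid: ȳ = ΣA·y / ΣA = 2.518121 cm.
Transfer each piece to the centroidal x-axis using Ī + A·d² with d = y − 2.518121:
  vertical leg: d = 1.481879 cm → contributes +96.37503 cm⁴
  horizontal leg (remainder): d = -1.718121 cm → contributes +34.94461 cm⁴
Total I = 131.3196 cm⁴.
For the y-axis: x̄ = 2.768121 cm.
Repeating about the centroidal y-axis gives I_y = 153.5976 cm⁴.
Polar second moment: J = I_x + I_y = 284.9173 cm⁴.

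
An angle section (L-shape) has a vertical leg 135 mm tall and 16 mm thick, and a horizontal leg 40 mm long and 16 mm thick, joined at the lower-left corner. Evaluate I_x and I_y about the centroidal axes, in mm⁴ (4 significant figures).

I_x ≈ 4.443 × 10⁶ mm⁴, I_y ≈ 1.949 × 10⁵ mm⁴

Break the section into simple shapes (no overlaps), measuring from the bottom-left corner of the bounding box.
Vertical leg: 16 × 135, A = 2 160 mm², y = 67.5 mm, Ī = 3 280 500 mm⁴.
Horizontal leg (remainder): 24 × 16, A = 384 mm², y = 8 mm, Ī = 8 192 mm⁴.
Centroid: ȳ = ΣA·y / ΣA = 58.5189 mm.
Transfer each piece to the centroidal x-axis using Ī + A·d² with d = y − 58.5189:
  vertical leg: d = 8.98113 mm → contributes +3 454 727 mm⁴
  horizontal leg (remainder): d = -50.5189 mm → contributes +988 220 mm⁴
Total I = 4 442 947 mm⁴.
For the y-axis: x̄ = 11.0189 mm.
Repeating about the centroidal y-axis gives I_y = 194 927 mm⁴.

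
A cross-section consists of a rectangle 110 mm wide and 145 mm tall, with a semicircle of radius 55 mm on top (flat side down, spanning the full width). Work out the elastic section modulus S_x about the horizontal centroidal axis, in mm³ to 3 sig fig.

S_x ≈ 5.93 × 10⁵ mm³

Split into non-overlapping primitives; take the origin at the lower-left of the bounding box.
Rectangular body: 110 × 145, A = 15 950 mm², y = 72.5 mm, Ī = 27 945 729 mm⁴.
Semicircular cap: semicircle r = 55, A = 4751.7 mm², y = 168.34 mm, Ī = 1 004 345 mm⁴.
Centroid: ȳ = ΣA·y / ΣA = 94.499 mm.
Transfer each piece to the horizontal centroidal axis using Ī + A·d² with d = y − 94.499:
  rectangular body: d = -21.999 mm → contributes +35 664 697 mm⁴
  semicircular cap: d = 73.844 mm → contributes +26 914 776 mm⁴
Total I = 62 579 473 mm⁴.
Extreme fibre distance c = 105.5 mm; S = I/c = 593 164 mm³.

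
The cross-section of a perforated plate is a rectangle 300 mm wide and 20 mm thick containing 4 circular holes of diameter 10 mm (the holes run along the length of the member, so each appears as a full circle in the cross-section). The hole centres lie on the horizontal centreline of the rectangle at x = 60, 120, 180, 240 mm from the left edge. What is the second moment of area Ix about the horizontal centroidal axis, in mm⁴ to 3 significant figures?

Split into non-overlapping primitives; take the origin at the lower-left of the bounding box.
Plate: 300 × 20, A = 6 000 mm², y = 10 mm, Ī = 200 000 mm⁴.
Hole 1 (subtracted): ⌀10, A = 78.54 mm², y = 10 mm, Ī = 490.87 mm⁴.
Hole 2 (subtracted): ⌀10, A = 78.54 mm², y = 10 mm, Ī = 490.87 mm⁴.
Hole 3 (subtracted): ⌀10, A = 78.54 mm², y = 10 mm, Ī = 490.87 mm⁴.
Hole 4 (subtracted): ⌀10, A = 78.54 mm², y = 10 mm, Ī = 490.87 mm⁴.
By symmetry the centroid is at mid-height, ȳ = 10 mm.
All pieces are centred on the horizontal centroidal axis, so I = ΣĪ (holes subtracted) = 198 037 mm⁴.

Ix ≈ 1.98 × 10⁵ mm⁴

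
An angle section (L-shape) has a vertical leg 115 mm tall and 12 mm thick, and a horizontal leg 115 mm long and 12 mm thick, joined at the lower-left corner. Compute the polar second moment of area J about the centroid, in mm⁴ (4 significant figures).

Treat the section as a set of non-overlapping primitives; coordinates are from the bounding-box lower-left.
Vertical leg: 12 × 115, A = 1 380 mm², y = 57.5 mm, Ī = 1 520 875 mm⁴.
Horizontal leg (remainder): 103 × 12, A = 1 236 mm², y = 6 mm, Ī = 14 832 mm⁴.
Centroid: ȳ = ΣA·y / ΣA = 33.1674 mm.
Transfer each piece to the centroidal x-axis using Ī + A·d² with d = y − 33.1674:
  vertical leg: d = 24.3326 mm → contributes +2 337 937 mm⁴
  horizontal leg (remainder): d = -27.1674 mm → contributes +927 086 mm⁴
Total I = 3 265 023 mm⁴.
For the y-axis: x̄ = 33.1674 mm.
Repeating about the centroidal y-axis gives I_y = 3 265 023 mm⁴.
Polar second moment: J = I_x + I_y = 6 530 045 mm⁴.

J ≈ 6.530 × 10⁶ mm⁴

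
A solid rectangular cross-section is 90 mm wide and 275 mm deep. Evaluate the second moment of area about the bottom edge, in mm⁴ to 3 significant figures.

The section: 90 × 275, A = 24 750 mm², y = 137.5 mm, Ī = 155 976 563 mm⁴.
Transfer it to the base of the section using Ī + A·d² with d = y − 0:
  the section: d = 137.5 mm → contributes +623 906 250 mm⁴
Total I = 623 906 250 mm⁴.

I_base ≈ 6.24 × 10⁸ mm⁴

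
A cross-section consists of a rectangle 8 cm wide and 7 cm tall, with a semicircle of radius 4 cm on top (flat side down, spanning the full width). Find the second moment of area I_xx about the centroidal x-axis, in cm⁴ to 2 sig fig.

I_xx ≈ 730 cm⁴

Split into non-overlapping primitives; take the origin at the lower-left of the bounding box.
Rectangular body: 8 × 7, A = 56 cm², y = 3.5 cm, Ī = 228.7 cm⁴.
Semicircular cap: semicircle r = 4, A = 25.13 cm², y = 8.698 cm, Ī = 28.1 cm⁴.
Centroid: ȳ = ΣA·y / ΣA = 5.11 cm.
Transfer each piece to the centroidal x-axis using Ī + A·d² with d = y − 5.11:
  rectangular body: d = -1.61 cm → contributes +373.8 cm⁴
  semicircular cap: d = 3.588 cm → contributes +351.6 cm⁴
Total I = 725.4 cm⁴.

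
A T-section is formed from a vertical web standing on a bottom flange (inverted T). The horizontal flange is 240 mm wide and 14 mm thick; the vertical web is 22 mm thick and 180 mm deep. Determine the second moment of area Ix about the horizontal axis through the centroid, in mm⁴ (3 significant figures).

Split into non-overlapping primitives; take the origin at the lower-left of the bounding box.
Flange: 240 × 14, A = 3 360 mm², y = 7 mm, Ī = 54 880 mm⁴.
Web: 22 × 180, A = 3 960 mm², y = 104 mm, Ī = 10 692 000 mm⁴.
Centroid: ȳ = ΣA·y / ΣA = 59.475 mm.
Transfer each piece to the horizontal axis through the centroid using Ī + A·d² with d = y − 59.475:
  flange: d = -52.475 mm → contributes +9 307 207 mm⁴
  web: d = 44.525 mm → contributes +18 542 459 mm⁴
Total I = 27 849 666 mm⁴.

Ix ≈ 2.78 × 10⁷ mm⁴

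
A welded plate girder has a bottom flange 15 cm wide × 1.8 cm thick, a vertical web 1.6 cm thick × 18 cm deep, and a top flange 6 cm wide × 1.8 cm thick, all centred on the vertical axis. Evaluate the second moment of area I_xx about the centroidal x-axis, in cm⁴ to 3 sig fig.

I_xx ≈ 4110 cm⁴

Decompose the section into non-overlapping parts with the origin at the bottom-left of its bounding rectangle.
Bottom plate: 15 × 1.8, A = 27 cm², y = 0.9 cm, Ī = 7.29 cm⁴.
Web plate: 1.6 × 18, A = 28.8 cm², y = 10.8 cm, Ī = 777.6 cm⁴.
Top plate: 6 × 1.8, A = 10.8 cm², y = 20.7 cm, Ī = 2.916 cm⁴.
Centroid: ȳ = ΣA·y / ΣA = 8.3919 cm.
Transfer each piece to the centroidal x-axis using Ī + A·d² with d = y − 8.3919:
  bottom plate: d = -7.4919 cm → contributes +1522.8 cm⁴
  web plate: d = 2.4081 cm → contributes +944.61 cm⁴
  top plate: d = 12.308 cm → contributes +1 639 cm⁴
Total I = 4106.4 cm⁴.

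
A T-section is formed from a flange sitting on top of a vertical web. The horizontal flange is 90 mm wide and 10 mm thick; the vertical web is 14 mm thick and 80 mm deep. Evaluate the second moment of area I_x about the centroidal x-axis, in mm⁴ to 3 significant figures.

Break the section into simple shapes (no overlaps), measuring from the bottom-left corner of the bounding box.
Flange: 90 × 10, A = 900 mm², y = 85 mm, Ī = 7 500 mm⁴.
Web: 14 × 80, A = 1 120 mm², y = 40 mm, Ī = 597 333 mm⁴.
Centroid: ȳ = ΣA·y / ΣA = 60.05 mm.
Transfer each piece to the centroidal x-axis using Ī + A·d² with d = y − 60.05:
  flange: d = 24.95 mm → contributes +567 774 mm⁴
  web: d = -20.05 mm → contributes +1 047 554 mm⁴
Total I = 1 615 328 mm⁴.

I_x ≈ 1.62 × 10⁶ mm⁴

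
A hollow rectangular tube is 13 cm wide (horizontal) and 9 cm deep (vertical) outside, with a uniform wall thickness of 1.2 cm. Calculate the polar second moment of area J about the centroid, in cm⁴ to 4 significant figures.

Split into non-overlapping primitives; take the origin at the lower-left of the bounding box.
Outer rectangle: 13 × 9, A = 117 cm², y = 4.5 cm, Ī = 789.75 cm⁴.
Inner void (subtracted): 10.6 × 6.6, A = 69.96 cm², y = 4.5 cm, Ī = 253.955 cm⁴.
By symmetry the centroid is at mid-height, ȳ = 4.5 cm.
All pieces are centred on the centroidal x-axis, so I = ΣĪ (holes subtracted) = 535.795 cm⁴.
Repeating about the centroidal y-axis gives I_y = 992.691 cm⁴.
Polar second moment: J = I_x + I_y = 1528.49 cm⁴.

J ≈ 1528 cm⁴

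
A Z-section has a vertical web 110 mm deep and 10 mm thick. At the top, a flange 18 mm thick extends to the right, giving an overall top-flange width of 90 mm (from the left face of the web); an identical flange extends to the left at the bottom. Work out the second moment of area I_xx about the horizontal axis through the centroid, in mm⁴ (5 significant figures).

Break the section into simple shapes (no overlaps), measuring from the bottom-left corner of the bounding box.
Web: 10 × 110, A = 1 100 mm², y = 55 mm, Ī = 1 109 167 mm⁴.
Top flange (beyond web): 80 × 18, A = 1 440 mm², y = 101 mm, Ī = 38 880 mm⁴.
Bottom flange (beyond web): 80 × 18, A = 1 440 mm², y = 9 mm, Ī = 38 880 mm⁴.
Centroid: ȳ = ΣA·y / ΣA = 55 mm.
Transfer each piece to the horizontal axis through the centroid using Ī + A·d² with d = y − 55:
  web: d = 0 mm → contributes +1 109 167 mm⁴
  top flange (beyond web): d = 46 mm → contributes +3 085 920 mm⁴
  bottom flange (beyond web): d = -46 mm → contributes +3 085 920 mm⁴
Total I = 7 281 007 mm⁴.

I_xx ≈ 7.2810 × 10⁶ mm⁴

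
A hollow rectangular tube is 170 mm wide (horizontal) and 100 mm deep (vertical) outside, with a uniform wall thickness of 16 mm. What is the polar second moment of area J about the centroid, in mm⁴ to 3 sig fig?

J ≈ 3.66 × 10⁷ mm⁴

Break the section into simple shapes (no overlaps), measuring from the bottom-left corner of the bounding box.
Outer rectangle: 170 × 100, A = 17 000 mm², y = 50 mm, Ī = 14 166 667 mm⁴.
Inner void (subtracted): 138 × 68, A = 9 384 mm², y = 50 mm, Ī = 3 615 968 mm⁴.
By symmetry the centroid is at mid-height, ȳ = 50 mm.
All pieces are centred on the centroidal x-axis, so I = ΣĪ (holes subtracted) = 10 550 699 mm⁴.
Repeating about the centroidal y-axis gives I_y = 26 049 259 mm⁴.
Polar second moment: J = I_x + I_y = 36 599 957 mm⁴.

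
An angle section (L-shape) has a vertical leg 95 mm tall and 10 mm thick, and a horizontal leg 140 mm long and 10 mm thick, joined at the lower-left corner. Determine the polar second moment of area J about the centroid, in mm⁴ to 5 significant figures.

J ≈ 6.2450 × 10⁶ mm⁴

Break the section into simple shapes (no overlaps), measuring from the bottom-left corner of the bounding box.
Vertical leg: 10 × 95, A = 950 mm², y = 47.5 mm, Ī = 714479.2 mm⁴.
Horizontal leg (remainder): 130 × 10, A = 1 300 mm², y = 5 mm, Ī = 10833.33 mm⁴.
Centroid: ȳ = ΣA·y / ΣA = 22.94444 mm.
Transfer each piece to the centroidal x-axis using Ī + A·d² with d = y − 22.94444:
  vertical leg: d = 24.55556 mm → contributes +1 287 306 mm⁴
  horizontal leg (remainder): d = -17.94444 mm → contributes +429437.3 mm⁴
Total I = 1 716 743 mm⁴.
For the y-axis: x̄ = 45.44444 mm.
Repeating about the centroidal y-axis gives I_y = 4 528 306 mm⁴.
Polar second moment: J = I_x + I_y = 6 245 049 mm⁴.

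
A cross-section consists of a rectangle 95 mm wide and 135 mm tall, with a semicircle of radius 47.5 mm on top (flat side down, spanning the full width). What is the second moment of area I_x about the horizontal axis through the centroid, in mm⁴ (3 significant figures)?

Decompose the section into non-overlapping parts with the origin at the bottom-left of its bounding rectangle.
Rectangular body: 95 × 135, A = 12 825 mm², y = 67.5 mm, Ī = 19 477 969 mm⁴.
Semicircular cap: semicircle r = 47.5, A = 3544.1 mm², y = 155.16 mm, Ī = 558 736 mm⁴.
Centroid: ȳ = ΣA·y / ΣA = 86.479 mm.
Transfer each piece to the horizontal axis through the centroid using Ī + A·d² with d = y − 86.479:
  rectangular body: d = -18.979 mm → contributes +24 097 742 mm⁴
  semicircular cap: d = 68.68 mm → contributes +17 276 222 mm⁴
Total I = 41 373 965 mm⁴.

I_x ≈ 4.14 × 10⁷ mm⁴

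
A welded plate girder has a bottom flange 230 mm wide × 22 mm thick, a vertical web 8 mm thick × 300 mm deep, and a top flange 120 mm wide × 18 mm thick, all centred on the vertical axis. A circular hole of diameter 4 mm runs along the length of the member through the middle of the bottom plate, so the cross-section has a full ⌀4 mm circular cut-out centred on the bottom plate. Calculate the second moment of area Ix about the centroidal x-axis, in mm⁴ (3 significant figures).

Decompose the section into non-overlapping parts with the origin at the bottom-left of its bounding rectangle.
Bottom plate: 230 × 22, A = 5 060 mm², y = 11 mm, Ī = 204 087 mm⁴.
Web plate: 8 × 300, A = 2 400 mm², y = 172 mm, Ī = 18 000 000 mm⁴.
Top plate: 120 × 18, A = 2 160 mm², y = 331 mm, Ī = 58 320 mm⁴.
Hole (subtracted): ⌀4, A = 12.566 mm², y = 11 mm, Ī = 12.566 mm⁴.
Centroid: ȳ = ΣA·y / ΣA = 123.16 mm.
Transfer each piece to the centroidal x-axis using Ī + A·d² with d = y − 123.16:
  bottom plate: d = -112.16 mm → contributes +63 861 780 mm⁴
  web plate: d = 48.837 mm → contributes +23 724 091 mm⁴
  top plate: d = 207.84 mm → contributes +93 362 019 mm⁴
  hole: d = -112.16 mm → contributes −158 105 mm⁴
Total I = 180 789 786 mm⁴.

Ix ≈ 1.81 × 10⁸ mm⁴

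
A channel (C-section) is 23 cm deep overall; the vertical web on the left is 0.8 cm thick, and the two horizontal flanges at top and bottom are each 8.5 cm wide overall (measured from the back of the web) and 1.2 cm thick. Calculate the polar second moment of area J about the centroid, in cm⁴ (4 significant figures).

Decompose the section into non-overlapping parts with the origin at the bottom-left of its bounding rectangle.
Web: 0.8 × 23, A = 18.4 cm², y = 11.5 cm, Ī = 811.133 cm⁴.
Top flange (beyond web): 7.7 × 1.2, A = 9.24 cm², y = 22.4 cm, Ī = 1.1088 cm⁴.
Bottom flange (beyond web): 7.7 × 1.2, A = 9.24 cm², y = 0.6 cm, Ī = 1.1088 cm⁴.
By symmetry the centroid is at mid-height, ȳ = 11.5 cm.
Transfer each piece to the centroidal x-axis using Ī + A·d² with d = y − 11.5:
  web: d = 0 cm → contributes +811.133 cm⁴
  top flange (beyond web): d = 10.9 cm → contributes +1098.91 cm⁴
  bottom flange (beyond web): d = -10.9 cm → contributes +1098.91 cm⁴
Total I = 3008.96 cm⁴.
For the y-axis: x̄ = 2.52961 cm.
Repeating about the centroidal y-axis gives I_y = 258.823 cm⁴.
Polar second moment: J = I_x + I_y = 3267.78 cm⁴.

J ≈ 3268 cm⁴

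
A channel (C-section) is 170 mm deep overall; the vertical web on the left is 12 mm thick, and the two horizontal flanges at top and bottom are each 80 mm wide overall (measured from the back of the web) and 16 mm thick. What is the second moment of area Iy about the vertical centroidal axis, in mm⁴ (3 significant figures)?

Iy ≈ 2.55 × 10⁶ mm⁴

Decompose the section into non-overlapping parts with the origin at the bottom-left of its bounding rectangle.
Web: 12 × 170, A = 2 040 mm², x = 6 mm, Ī = 24 480 mm⁴.
Top flange (beyond web): 68 × 16, A = 1 088 mm², x = 46 mm, Ī = 419 243 mm⁴.
Bottom flange (beyond web): 68 × 16, A = 1 088 mm², x = 46 mm, Ī = 419 243 mm⁴.
Centroid: x̄ = ΣA·x / ΣA = 26.645 mm.
Transfer each piece to the vertical centroidal axis using Ī + A·d² with d = x − 26.645:
  web: d = -20.645 mm → contributes +893 974 mm⁴
  top flange (beyond web): d = 19.355 mm → contributes +826 818 mm⁴
  bottom flange (beyond web): d = 19.355 mm → contributes +826 818 mm⁴
Total I = 2 547 610 mm⁴.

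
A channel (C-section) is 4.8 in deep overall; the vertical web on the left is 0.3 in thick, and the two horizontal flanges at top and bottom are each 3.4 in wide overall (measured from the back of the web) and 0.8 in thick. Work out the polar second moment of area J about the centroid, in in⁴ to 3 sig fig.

J ≈ 30.1 in⁴

Decompose the section into non-overlapping parts with the origin at the bottom-left of its bounding rectangle.
Web: 0.3 × 4.8, A = 1.44 in², y = 2.4 in, Ī = 2.7648 in⁴.
Top flange (beyond web): 3.1 × 0.8, A = 2.48 in², y = 4.4 in, Ī = 0.13227 in⁴.
Bottom flange (beyond web): 3.1 × 0.8, A = 2.48 in², y = 0.4 in, Ī = 0.13227 in⁴.
By symmetry the centroid is at mid-height, ȳ = 2.4 in.
Transfer each piece to the centroidal x-axis using Ī + A·d² with d = y − 2.4:
  web: d = 0 in → contributes +2.7648 in⁴
  top flange (beyond web): d = 2 in → contributes +10.052 in⁴
  bottom flange (beyond web): d = -2 in → contributes +10.052 in⁴
Total I = 22.869 in⁴.
For the y-axis: x̄ = 1.4675 in.
Repeating about the centroidal y-axis gives I_y = 7.2082 in⁴.
Polar second moment: J = I_x + I_y = 30.078 in⁴.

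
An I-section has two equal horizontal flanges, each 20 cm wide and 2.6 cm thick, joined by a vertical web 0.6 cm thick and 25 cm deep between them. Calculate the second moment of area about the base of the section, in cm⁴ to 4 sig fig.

I_base ≈ 4.778 × 10⁴ cm⁴

Decompose the section into non-overlapping parts with the origin at the bottom-left of its bounding rectangle.
Bottom flange: 20 × 2.6, A = 52 cm², y = 1.3 cm, Ī = 29.2933 cm⁴.
Web: 0.6 × 25, A = 15 cm², y = 15.1 cm, Ī = 781.25 cm⁴.
Top flange: 20 × 2.6, A = 52 cm², y = 28.9 cm, Ī = 29.2933 cm⁴.
Transfer each piece to a horizontal axis along the bottom face using Ī + A·d² with d = y − 0:
  bottom flange: d = 1.3 cm → contributes +117.173 cm⁴
  web: d = 15.1 cm → contributes +4201.4 cm⁴
  top flange: d = 28.9 cm → contributes +43460.2 cm⁴
Total I = 47778.8 cm⁴.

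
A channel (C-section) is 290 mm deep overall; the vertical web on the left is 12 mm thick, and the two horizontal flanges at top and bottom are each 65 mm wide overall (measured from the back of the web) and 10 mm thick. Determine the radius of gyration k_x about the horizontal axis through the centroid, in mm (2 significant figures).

k_x ≈ 100 mm

Treat the section as a set of non-overlapping primitives; coordinates are from the bounding-box lower-left.
Web: 12 × 290, A = 3 480 mm², y = 145 mm, Ī = 24 389 000 mm⁴.
Top flange (beyond web): 53 × 10, A = 530 mm², y = 285 mm, Ī = 4 417 mm⁴.
Bottom flange (beyond web): 53 × 10, A = 530 mm², y = 5 mm, Ī = 4 417 mm⁴.
By symmetry the centroid is at mid-height, ȳ = 145 mm.
Transfer each piece to the horizontal axis through the centroid using Ī + A·d² with d = y − 145:
  web: d = 0 mm → contributes +24 389 000 mm⁴
  top flange (beyond web): d = 140 mm → contributes +10 392 417 mm⁴
  bottom flange (beyond web): d = -140 mm → contributes +10 392 417 mm⁴
Total I = 45 173 833 mm⁴.
Radius of gyration: k = √(I/A) = √(45 173 833 / 4 540) = 99.75 mm.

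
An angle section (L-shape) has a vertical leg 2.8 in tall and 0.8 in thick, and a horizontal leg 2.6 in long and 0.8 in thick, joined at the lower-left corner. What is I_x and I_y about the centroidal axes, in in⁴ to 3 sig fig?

I_x ≈ 2.42 in⁴, I_y ≈ 1.99 in⁴

Decompose the section into non-overlapping parts with the origin at the bottom-left of its bounding rectangle.
Vertical leg: 0.8 × 2.8, A = 2.24 in², y = 1.4 in, Ī = 1.4635 in⁴.
Horizontal leg (remainder): 1.8 × 0.8, A = 1.44 in², y = 0.4 in, Ī = 0.0768 in⁴.
Centroid: ȳ = ΣA·y / ΣA = 1.0087 in.
Transfer each piece to the centroidal x-axis using Ī + A·d² with d = y − 1.0087:
  vertical leg: d = 0.3913 in → contributes +1.8065 in⁴
  horizontal leg (remainder): d = -0.6087 in → contributes +0.61033 in⁴
Total I = 2.4168 in⁴.
For the y-axis: x̄ = 0.9087 in.
Repeating about the centroidal y-axis gives I_y = 1.9896 in⁴.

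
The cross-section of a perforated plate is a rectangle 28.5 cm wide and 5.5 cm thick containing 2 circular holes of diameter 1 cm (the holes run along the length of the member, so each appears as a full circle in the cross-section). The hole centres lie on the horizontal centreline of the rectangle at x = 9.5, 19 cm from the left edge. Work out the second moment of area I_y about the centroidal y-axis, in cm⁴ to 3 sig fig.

I_y ≈ 1.06 × 10⁴ cm⁴

Split into non-overlapping primitives; take the origin at the lower-left of the bounding box.
Plate: 28.5 × 5.5, A = 156.75 cm², x = 14.25 cm, Ī = 10 610 cm⁴.
Hole 1 (subtracted): ⌀1, A = 0.7854 cm², x = 9.5 cm, Ī = 0.049087 cm⁴.
Hole 2 (subtracted): ⌀1, A = 0.7854 cm², x = 19 cm, Ī = 0.049087 cm⁴.
By symmetry the centroid is at mid-width, x̄ = 14.25 cm.
Transfer each piece to the centroidal y-axis using Ī + A·d² with d = x − 14.25:
  plate: d = 0 cm → contributes +10 610 cm⁴
  hole 1: d = -4.75 cm → contributes −17.77 cm⁴
  hole 2: d = 4.75 cm → contributes −17.77 cm⁴
Total I = 10 574 cm⁴.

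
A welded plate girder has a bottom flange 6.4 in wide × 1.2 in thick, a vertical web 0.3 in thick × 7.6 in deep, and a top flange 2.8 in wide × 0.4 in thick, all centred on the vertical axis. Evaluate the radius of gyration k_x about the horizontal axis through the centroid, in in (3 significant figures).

Break the section into simple shapes (no overlaps), measuring from the bottom-left corner of the bounding box.
Bottom plate: 6.4 × 1.2, A = 7.68 in², y = 0.6 in, Ī = 0.9216 in⁴.
Web plate: 0.3 × 7.6, A = 2.28 in², y = 5 in, Ī = 10.974 in⁴.
Top plate: 2.8 × 0.4, A = 1.12 in², y = 9 in, Ī = 0.014933 in⁴.
Centroid: ȳ = ΣA·y / ΣA = 2.3545 in.
Transfer each piece to the horizontal axis through the centroid using Ī + A·d² with d = y − 2.3545:
  bottom plate: d = -1.7545 in → contributes +24.563 in⁴
  web plate: d = 2.6455 in → contributes +26.931 in⁴
  top plate: d = 6.6455 in → contributes +49.477 in⁴
Total I = 100.97 in⁴.
Radius of gyration: k = √(I/A) = √(100.97 / 11.08) = 3.0188 in.

k_x ≈ 3.02 in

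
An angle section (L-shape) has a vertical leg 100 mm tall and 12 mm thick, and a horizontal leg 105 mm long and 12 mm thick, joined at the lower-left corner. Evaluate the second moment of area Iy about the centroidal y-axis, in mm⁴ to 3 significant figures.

Iy ≈ 2.41 × 10⁶ mm⁴

Split into non-overlapping primitives; take the origin at the lower-left of the bounding box.
Vertical leg: 12 × 100, A = 1 200 mm², x = 6 mm, Ī = 14 400 mm⁴.
Horizontal leg (remainder): 93 × 12, A = 1 116 mm², x = 58.5 mm, Ī = 804 357 mm⁴.
Centroid: x̄ = ΣA·x / ΣA = 31.298 mm.
Transfer each piece to the centroidal y-axis using Ī + A·d² with d = x − 31.298:
  vertical leg: d = -25.298 mm → contributes +782 382 mm⁴
  horizontal leg (remainder): d = 27.202 mm → contributes +1 630 144 mm⁴
Total I = 2 412 526 mm⁴.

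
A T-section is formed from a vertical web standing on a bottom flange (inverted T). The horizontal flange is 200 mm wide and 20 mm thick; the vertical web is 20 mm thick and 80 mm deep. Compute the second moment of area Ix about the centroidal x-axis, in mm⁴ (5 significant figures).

Ix ≈ 3.8438 × 10⁶ mm⁴

Split into non-overlapping primitives; take the origin at the lower-left of the bounding box.
Flange: 200 × 20, A = 4 000 mm², y = 10 mm, Ī = 133333.3 mm⁴.
Web: 20 × 80, A = 1 600 mm², y = 60 mm, Ī = 853333.3 mm⁴.
Centroid: ȳ = ΣA·y / ΣA = 24.28571 mm.
Transfer each piece to the centroidal x-axis using Ī + A·d² with d = y − 24.28571:
  flange: d = -14.28571 mm → contributes +949659.9 mm⁴
  web: d = 35.71429 mm → contributes +2 894 150 mm⁴
Total I = 3 843 810 mm⁴.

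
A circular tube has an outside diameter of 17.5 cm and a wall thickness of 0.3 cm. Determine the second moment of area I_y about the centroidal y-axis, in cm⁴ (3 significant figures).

Treat the section as a set of non-overlapping primitives; coordinates are from the bounding-box lower-left.
Outer circle: ⌀17.5, A = 240.53 cm², x = 8.75 cm, Ī = 4603.9 cm⁴.
Bore (subtracted): ⌀16.9, A = 224.32 cm², x = 8.75 cm, Ī = 4004.2 cm⁴.
By symmetry the centroid is at mid-width, x̄ = 8.75 cm.
All pieces are centred on the centroidal y-axis, so I = ΣĪ (holes subtracted) = 599.65 cm⁴.

I_y ≈ 600 cm⁴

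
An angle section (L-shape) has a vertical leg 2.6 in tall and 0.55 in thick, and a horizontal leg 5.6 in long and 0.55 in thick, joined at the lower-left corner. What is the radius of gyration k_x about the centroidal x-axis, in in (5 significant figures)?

Treat the section as a set of non-overlapping primitives; coordinates are from the bounding-box lower-left.
Vertical leg: 0.55 × 2.6, A = 1.43 in², y = 1.3 in, Ī = 0.8055667 in⁴.
Horizontal leg (remainder): 5.05 × 0.55, A = 2.7775 in², y = 0.275 in, Ī = 0.07001615 in⁴.
Centroid: ȳ = ΣA·y / ΣA = 0.623366 in.
Transfer each piece to the centroidal x-axis using Ī + A·d² with d = y − 0.623366:
  vertical leg: d = 0.676634 in → contributes +1.460269 in⁴
  horizontal leg (remainder): d = -0.348366 in → contributes +0.4070904 in⁴
Total I = 1.867359 in⁴.
Radius of gyration: k = √(I/A) = √(1.867359 / 4.2075) = 0.6661957 in.

k_x ≈ 0.66620 in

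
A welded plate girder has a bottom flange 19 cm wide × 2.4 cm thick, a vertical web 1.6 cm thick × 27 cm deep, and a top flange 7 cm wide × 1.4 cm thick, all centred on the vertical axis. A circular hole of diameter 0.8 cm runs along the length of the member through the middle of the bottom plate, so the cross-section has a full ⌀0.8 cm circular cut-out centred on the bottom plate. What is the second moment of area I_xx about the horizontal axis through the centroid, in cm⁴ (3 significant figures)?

Split into non-overlapping primitives; take the origin at the lower-left of the bounding box.
Bottom plate: 19 × 2.4, A = 45.6 cm², y = 1.2 cm, Ī = 21.888 cm⁴.
Web plate: 1.6 × 27, A = 43.2 cm², y = 15.9 cm, Ī = 2624.4 cm⁴.
Top plate: 7 × 1.4, A = 9.8 cm², y = 30.1 cm, Ī = 1.6007 cm⁴.
Hole (subtracted): ⌀0.8, A = 0.50265 cm², y = 1.2 cm, Ī = 0.020106 cm⁴.
Centroid: ȳ = ΣA·y / ΣA = 10.561 cm.
Transfer each piece to the horizontal axis through the centroid using Ī + A·d² with d = y − 10.561:
  bottom plate: d = -9.3607 cm → contributes +4017.5 cm⁴
  web plate: d = 5.3393 cm → contributes +3 856 cm⁴
  top plate: d = 19.539 cm → contributes +3743.1 cm⁴
  hole: d = -9.3607 cm → contributes −44.064 cm⁴
Total I = 11 572 cm⁴.

I_xx ≈ 1.16 × 10⁴ cm⁴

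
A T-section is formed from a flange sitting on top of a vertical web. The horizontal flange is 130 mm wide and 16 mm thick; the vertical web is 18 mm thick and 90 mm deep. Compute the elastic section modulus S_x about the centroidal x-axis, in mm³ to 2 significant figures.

Split into non-overlapping primitives; take the origin at the lower-left of the bounding box.
Flange: 130 × 16, A = 2 080 mm², y = 98 mm, Ī = 44 373 mm⁴.
Web: 18 × 90, A = 1 620 mm², y = 45 mm, Ī = 1 093 500 mm⁴.
Centroid: ȳ = ΣA·y / ΣA = 74.79 mm.
Transfer each piece to the centroidal x-axis using Ī + A·d² with d = y − 74.79:
  flange: d = 23.21 mm → contributes +1 164 434 mm⁴
  web: d = -29.79 mm → contributes +2 531 603 mm⁴
Total I = 3 696 037 mm⁴.
Extreme fibre distance c = 74.79 mm; S = I/c = 49 416 mm³.

S_x ≈ 4.9 × 10⁴ mm³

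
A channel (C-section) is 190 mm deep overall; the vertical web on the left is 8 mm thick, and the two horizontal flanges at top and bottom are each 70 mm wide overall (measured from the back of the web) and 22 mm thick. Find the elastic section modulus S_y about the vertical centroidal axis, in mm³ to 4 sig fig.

S_y ≈ 4.774 × 10⁴ mm³

Treat the section as a set of non-overlapping primitives; coordinates are from the bounding-box lower-left.
Web: 8 × 190, A = 1 520 mm², x = 4 mm, Ī = 8106.67 mm⁴.
Top flange (beyond web): 62 × 22, A = 1 364 mm², x = 39 mm, Ī = 436 935 mm⁴.
Bottom flange (beyond web): 62 × 22, A = 1 364 mm², x = 39 mm, Ī = 436 935 mm⁴.
Centroid: x̄ = ΣA·x / ΣA = 26.4765 mm.
Transfer each piece to the vertical centroidal axis using Ī + A·d² with d = x − 26.4765:
  web: d = -22.4765 mm → contributes +775 997 mm⁴
  top flange (beyond web): d = 12.5235 mm → contributes +650 863 mm⁴
  bottom flange (beyond web): d = 12.5235 mm → contributes +650 863 mm⁴
Total I = 2 077 724 mm⁴.
Extreme fibre distance c = 43.5235 mm; S = I/c = 47737.9 mm³.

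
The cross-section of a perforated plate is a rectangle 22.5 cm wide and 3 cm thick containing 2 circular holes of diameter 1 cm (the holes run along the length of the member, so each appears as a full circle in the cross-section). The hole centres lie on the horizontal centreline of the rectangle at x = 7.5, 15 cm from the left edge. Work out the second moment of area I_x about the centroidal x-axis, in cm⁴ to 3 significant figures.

I_x ≈ 50.5 cm⁴

Treat the section as a set of non-overlapping primitives; coordinates are from the bounding-box lower-left.
Plate: 22.5 × 3, A = 67.5 cm², y = 1.5 cm, Ī = 50.625 cm⁴.
Hole 1 (subtracted): ⌀1, A = 0.7854 cm², y = 1.5 cm, Ī = 0.049087 cm⁴.
Hole 2 (subtracted): ⌀1, A = 0.7854 cm², y = 1.5 cm, Ī = 0.049087 cm⁴.
By symmetry the centroid is at mid-height, ȳ = 1.5 cm.
All pieces are centred on the centroidal x-axis, so I = ΣĪ (holes subtracted) = 50.527 cm⁴.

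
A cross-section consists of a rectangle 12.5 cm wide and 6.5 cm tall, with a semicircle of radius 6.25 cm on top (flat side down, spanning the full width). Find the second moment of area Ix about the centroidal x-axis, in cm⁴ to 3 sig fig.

Treat the section as a set of non-overlapping primitives; coordinates are from the bounding-box lower-left.
Rectangular body: 12.5 × 6.5, A = 81.25 cm², y = 3.25 cm, Ī = 286.07 cm⁴.
Semicircular cap: semicircle r = 6.25, A = 61.359 cm², y = 9.1526 cm, Ī = 167.48 cm⁴.
Centroid: ȳ = ΣA·y / ΣA = 5.7897 cm.
Transfer each piece to the centroidal x-axis using Ī + A·d² with d = y − 5.7897:
  rectangular body: d = -2.5397 cm → contributes +810.12 cm⁴
  semicircular cap: d = 3.3629 cm → contributes +861.41 cm⁴
Total I = 1671.5 cm⁴.

Ix ≈ 1670 cm⁴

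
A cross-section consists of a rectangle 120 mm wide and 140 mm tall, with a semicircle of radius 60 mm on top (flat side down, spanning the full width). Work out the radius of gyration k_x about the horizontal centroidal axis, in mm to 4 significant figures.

Decompose the section into non-overlapping parts with the origin at the bottom-left of its bounding rectangle.
Rectangular body: 120 × 140, A = 16 800 mm², y = 70 mm, Ī = 27 440 000 mm⁴.
Semicircular cap: semicircle r = 60, A = 5654.87 mm², y = 165.465 mm, Ī = 1 422 450 mm⁴.
Centroid: ȳ = ΣA·y / ΣA = 94.0411 mm.
Transfer each piece to the horizontal centroidal axis using Ī + A·d² with d = y − 94.0411:
  rectangular body: d = -24.0411 mm → contributes +37 150 007 mm⁴
  semicircular cap: d = 71.4236 mm → contributes +30 269 834 mm⁴
Total I = 67 419 840 mm⁴.
Radius of gyration: k = √(I/A) = √(67 419 840 / 22454.9) = 54.7947 mm.

k_x ≈ 54.79 mm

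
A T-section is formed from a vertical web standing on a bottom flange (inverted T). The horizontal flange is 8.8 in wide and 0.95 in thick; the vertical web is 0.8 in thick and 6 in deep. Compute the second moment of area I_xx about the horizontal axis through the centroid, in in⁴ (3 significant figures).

Split into non-overlapping primitives; take the origin at the lower-left of the bounding box.
Flange: 8.8 × 0.95, A = 8.36 in², y = 0.475 in, Ī = 0.62874 in⁴.
Web: 0.8 × 6, A = 4.8 in², y = 3.95 in, Ī = 14.4 in⁴.
Centroid: ȳ = ΣA·y / ΣA = 1.7425 in.
Transfer each piece to the horizontal axis through the centroid using Ī + A·d² with d = y − 1.7425:
  flange: d = -1.2675 in → contributes +14.059 in⁴
  web: d = 2.2075 in → contributes +37.791 in⁴
Total I = 51.85 in⁴.

I_xx ≈ 51.9 in⁴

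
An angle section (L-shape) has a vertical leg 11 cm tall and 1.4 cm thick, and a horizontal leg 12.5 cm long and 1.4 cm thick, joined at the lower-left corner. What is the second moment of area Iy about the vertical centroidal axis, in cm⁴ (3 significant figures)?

Iy ≈ 464 cm⁴

Break the section into simple shapes (no overlaps), measuring from the bottom-left corner of the bounding box.
Vertical leg: 1.4 × 11, A = 15.4 cm², x = 0.7 cm, Ī = 2.5153 cm⁴.
Horizontal leg (remainder): 11.1 × 1.4, A = 15.54 cm², x = 6.95 cm, Ī = 159.56 cm⁴.
Centroid: x̄ = ΣA·x / ΣA = 3.8391 cm.
Transfer each piece to the vertical centroidal axis using Ī + A·d² with d = x − 3.8391:
  vertical leg: d = -3.1391 cm → contributes +154.27 cm⁴
  horizontal leg (remainder): d = 3.1109 cm → contributes +309.94 cm⁴
Total I = 464.21 cm⁴.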